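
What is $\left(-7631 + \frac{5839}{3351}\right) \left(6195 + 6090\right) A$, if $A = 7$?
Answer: $- \frac{732839127930}{1117} \approx -6.5608 \cdot 10^{8}$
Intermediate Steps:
$\left(-7631 + \frac{5839}{3351}\right) \left(6195 + 6090\right) A = \left(-7631 + \frac{5839}{3351}\right) \left(6195 + 6090\right) 7 = \left(-7631 + 5839 \cdot \frac{1}{3351}\right) 12285 \cdot 7 = \left(-7631 + \frac{5839}{3351}\right) 12285 \cdot 7 = \left(- \frac{25565642}{3351}\right) 12285 \cdot 7 = \left(- \frac{104691303990}{1117}\right) 7 = - \frac{732839127930}{1117}$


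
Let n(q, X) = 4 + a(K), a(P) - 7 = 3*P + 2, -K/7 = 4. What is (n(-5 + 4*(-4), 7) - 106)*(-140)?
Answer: 24780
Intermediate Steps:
K = -28 (K = -7*4 = -28)
a(P) = 9 + 3*P (a(P) = 7 + (3*P + 2) = 7 + (2 + 3*P) = 9 + 3*P)
n(q, X) = -71 (n(q, X) = 4 + (9 + 3*(-28)) = 4 + (9 - 84) = 4 - 75 = -71)
(n(-5 + 4*(-4), 7) - 106)*(-140) = (-71 - 106)*(-140) = -177*(-140) = 24780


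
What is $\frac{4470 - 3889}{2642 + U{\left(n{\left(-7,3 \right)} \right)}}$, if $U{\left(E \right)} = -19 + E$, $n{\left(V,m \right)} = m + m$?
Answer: $\frac{581}{2629} \approx 0.221$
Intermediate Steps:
$n{\left(V,m \right)} = 2 m$
$\frac{4470 - 3889}{2642 + U{\left(n{\left(-7,3 \right)} \right)}} = \frac{4470 - 3889}{2642 + \left(-19 + 2 \cdot 3\right)} = \frac{581}{2642 + \left(-19 + 6\right)} = \frac{581}{2642 - 13} = \frac{581}{2629}$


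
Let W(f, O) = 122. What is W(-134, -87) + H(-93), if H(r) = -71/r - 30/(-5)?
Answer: 11975/93 ≈ 128.76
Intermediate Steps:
H(r) = 6 - 71/r (H(r) = -71/r - 30*(-⅕) = -71/r + 6 = 6 - 71/r)
W(-134, -87) + H(-93) = 122 + (6 - 71/(-93)) = 122 + (6 - 71*(-1/93)) = 122 + (6 + 71/93) = 122 + 629/93 = 11975/93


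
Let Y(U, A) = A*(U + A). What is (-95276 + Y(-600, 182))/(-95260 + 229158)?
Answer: -85676/66949 ≈ -1.2797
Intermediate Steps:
Y(U, A) = A*(A + U)
(-95276 + Y(-600, 182))/(-95260 + 229158) = (-95276 + 182*(182 - 600))/(-95260 + 229158) = (-95276 + 182*(-418))/133898 = (-95276 - 76076)*(1/133898) = -171352*1/133898 = -85676/66949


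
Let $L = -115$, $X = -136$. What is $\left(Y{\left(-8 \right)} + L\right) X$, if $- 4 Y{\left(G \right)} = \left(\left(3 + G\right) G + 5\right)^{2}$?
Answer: $84490$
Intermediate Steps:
$Y{\left(G \right)} = - \frac{\left(5 + G \left(3 + G\right)\right)^{2}}{4}$ ($Y{\left(G \right)} = - \frac{\left(\left(3 + G\right) G + 5\right)^{2}}{4} = - \frac{\left(G \left(3 + G\right) + 5\right)^{2}}{4} = - \frac{\left(5 + G \left(3 + G\right)\right)^{2}}{4}$)
$\left(Y{\left(-8 \right)} + L\right) X = \left(- \frac{\left(5 + \left(-8\right)^{2} + 3 \left(-8\right)\right)^{2}}{4} - 115\right) \left(-136\right) = \left(- \frac{\left(5 + 64 - 24\right)^{2}}{4} - 115\right) \left(-136\right) = \left(- \frac{45^{2}}{4} - 115\right) \left(-136\right) = \left(\left(- \frac{1}{4}\right) 2025 - 115\right) \left(-136\right) = \left(- \frac{2025}{4} - 115\right) \left(-136\right) = \left(- \frac{2485}{4}\right) \left(-136\right) = 84490$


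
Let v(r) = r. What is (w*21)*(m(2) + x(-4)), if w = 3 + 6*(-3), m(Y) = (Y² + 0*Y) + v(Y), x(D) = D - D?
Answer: -1890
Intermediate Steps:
x(D) = 0
m(Y) = Y + Y² (m(Y) = (Y² + 0*Y) + Y = (Y² + 0) + Y = Y² + Y = Y + Y²)
w = -15 (w = 3 - 18 = -15)
(w*21)*(m(2) + x(-4)) = (-15*21)*(2*(1 + 2) + 0) = -315*(2*3 + 0) = -315*(6 + 0) = -315*6 = -1890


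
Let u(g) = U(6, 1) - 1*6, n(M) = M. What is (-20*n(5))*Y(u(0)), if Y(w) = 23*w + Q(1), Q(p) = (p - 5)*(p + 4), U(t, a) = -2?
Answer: 20400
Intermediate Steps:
Q(p) = (-5 + p)*(4 + p)
u(g) = -8 (u(g) = -2 - 1*6 = -2 - 6 = -8)
Y(w) = -20 + 23*w (Y(w) = 23*w + (-20 + 1**2 - 1*1) = 23*w + (-20 + 1 - 1) = 23*w - 20 = -20 + 23*w)
(-20*n(5))*Y(u(0)) = (-20*5)*(-20 + 23*(-8)) = -100*(-20 - 184) = -100*(-204) = 20400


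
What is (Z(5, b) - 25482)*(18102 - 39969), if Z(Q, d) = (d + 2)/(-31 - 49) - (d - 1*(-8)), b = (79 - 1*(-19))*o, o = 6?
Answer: 4563271161/8 ≈ 5.7041e+8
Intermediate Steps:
b = 588 (b = (79 - 1*(-19))*6 = (79 + 19)*6 = 98*6 = 588)
Z(Q, d) = -321/40 - 81*d/80 (Z(Q, d) = (2 + d)/(-80) - (d + 8) = (2 + d)*(-1/80) - (8 + d) = (-1/40 - d/80) + (-8 - d) = -321/40 - 81*d/80)
(Z(5, b) - 25482)*(18102 - 39969) = ((-321/40 - 81/80*588) - 25482)*(18102 - 39969) = ((-321/40 - 11907/20) - 25482)*(-21867) = (-4827/8 - 25482)*(-21867) = -208683/8*(-21867) = 4563271161/8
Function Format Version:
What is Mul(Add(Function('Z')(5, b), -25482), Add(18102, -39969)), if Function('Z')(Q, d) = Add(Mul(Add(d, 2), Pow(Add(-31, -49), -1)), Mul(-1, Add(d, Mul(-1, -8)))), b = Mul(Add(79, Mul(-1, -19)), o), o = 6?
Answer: Rational(4563271161, 8) ≈ 5.7041e+8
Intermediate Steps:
b = 588 (b = Mul(Add(79, Mul(-1, -19)), 6) = Mul(Add(79, 19), 6) = Mul(98, 6) = 588)
Function('Z')(Q, d) = Add(Rational(-321, 40), Mul(Rational(-81, 80), d)) (Function('Z')(Q, d) = Add(Mul(Add(2, d), Pow(-80, -1)), Mul(-1, Add(d, 8))) = Add(Mul(Add(2, d), Rational(-1, 80)), Mul(-1, Add(8, d))) = Add(Add(Rational(-1, 40), Mul(Rational(-1, 80), d)), Add(-8, Mul(-1, d))) = Add(Rational(-321, 40), Mul(Rational(-81, 80), d)))
Mul(Add(Function('Z')(5, b), -25482), Add(18102, -39969)) = Mul(Add(Add(Rational(-321, 40), Mul(Rational(-81, 80), 588)), -25482), Add(18102, -39969)) = Mul(Add(Add(Rational(-321, 40), Rational(-11907, 20)), -25482), -21867) = Mul(Add(Rational(-4827, 8), -25482), -21867) = Mul(Rational(-208683, 8), -21867) = Rational(4563271161, 8)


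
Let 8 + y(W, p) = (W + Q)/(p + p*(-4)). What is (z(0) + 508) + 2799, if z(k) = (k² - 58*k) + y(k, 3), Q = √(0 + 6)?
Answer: 3299 - √6/9 ≈ 3298.7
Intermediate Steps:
Q = √6 ≈ 2.4495
y(W, p) = -8 - (W + √6)/(3*p) (y(W, p) = -8 + (W + √6)/(p + p*(-4)) = -8 + (W + √6)/(p - 4*p) = -8 + (W + √6)/((-3*p)) = -8 + (W + √6)*(-1/(3*p)) = -8 - (W + √6)/(3*p))
z(k) = -8 + k² - 523*k/9 - √6/9 (z(k) = (k² - 58*k) + (⅓)*(-k - √6 - 24*3)/3 = (k² - 58*k) + (⅓)*(⅓)*(-k - √6 - 72) = (k² - 58*k) + (⅓)*(⅓)*(-72 - k - √6) = (k² - 58*k) + (-8 - k/9 - √6/9) = -8 + k² - 523*k/9 - √6/9)
(z(0) + 508) + 2799 = ((-8 + 0² - 523/9*0 - √6/9) + 508) + 2799 = ((-8 + 0 + 0 - √6/9) + 508) + 2799 = ((-8 - √6/9) + 508) + 2799 = (500 - √6/9) + 2799 = 3299 - √6/9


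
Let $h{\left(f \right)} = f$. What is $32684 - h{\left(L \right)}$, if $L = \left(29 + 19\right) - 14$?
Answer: $32650$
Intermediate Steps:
$L = 34$ ($L = 48 - 14 = 34$)
$32684 - h{\left(L \right)} = 32684 - 34 = 32650$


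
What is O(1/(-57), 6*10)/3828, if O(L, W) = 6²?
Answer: 3/319 ≈ 0.0094044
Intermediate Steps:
O(L, W) = 36
O(1/(-57), 6*10)/3828 = 36/3828 = 36*(1/3828) = 3/319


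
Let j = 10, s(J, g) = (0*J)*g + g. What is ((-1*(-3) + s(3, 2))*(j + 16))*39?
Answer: 5070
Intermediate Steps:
s(J, g) = g (s(J, g) = 0*g + g = 0 + g = g)
((-1*(-3) + s(3, 2))*(j + 16))*39 = ((-1*(-3) + 2)*(10 + 16))*39 = ((3 + 2)*26)*39 = (5*26)*39 = 130*39 = 5070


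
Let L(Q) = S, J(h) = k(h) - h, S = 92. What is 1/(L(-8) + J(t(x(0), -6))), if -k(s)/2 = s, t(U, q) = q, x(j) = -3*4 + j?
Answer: 1/110 ≈ 0.0090909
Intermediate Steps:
x(j) = -12 + j
k(s) = -2*s
J(h) = -3*h (J(h) = -2*h - h = -3*h)
L(Q) = 92
1/(L(-8) + J(t(x(0), -6))) = 1/(92 - 3*(-6)) = 1/(92 + 18) = 1/110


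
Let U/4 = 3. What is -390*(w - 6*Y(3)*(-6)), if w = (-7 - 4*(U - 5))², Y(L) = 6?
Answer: -561990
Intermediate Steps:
U = 12 (U = 4*3 = 12)
w = 1225 (w = (-7 - 4*(12 - 5))² = (-7 - 4*7)² = (-7 - 28)² = (-35)² = 1225)
-390*(w - 6*Y(3)*(-6)) = -390*(1225 - 6*6*(-6)) = -390*(1225 - 36*(-6)) = -390*(1225 + 216) = -390*1441 = -561990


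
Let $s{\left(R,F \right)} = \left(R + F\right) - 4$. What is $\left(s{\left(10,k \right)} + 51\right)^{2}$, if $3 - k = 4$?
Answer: $3136$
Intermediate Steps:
$k = -1$ ($k = 3 - 4 = -1$)
$s{\left(R,F \right)} = -4 + F + R$ ($s{\left(R,F \right)} = \left(F + R\right) - 4 = -4 + F + R$)
$\left(s{\left(10,k \right)} + 51\right)^{2} = \left(\left(-4 - 1 + 10\right) + 51\right)^{2} = \left(5 + 51\right)^{2} = 56^{2} = 3136$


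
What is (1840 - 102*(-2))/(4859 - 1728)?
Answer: 2044/3131 ≈ 0.65283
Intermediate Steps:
(1840 - 102*(-2))/(4859 - 1728) = (1840 - 34*(-6))/3131 = (1840 + 204)*(1/3131) = 2044*(1/3131) = 2044/3131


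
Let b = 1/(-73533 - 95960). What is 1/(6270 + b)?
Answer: 169493/1062721109 ≈ 0.00015949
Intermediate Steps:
b = -1/169493 (b = 1/(-169493) = -1/169493 ≈ -5.9000e-6)
1/(6270 + b) = 1/(6270 - 1/169493) = 1/(1062721109/169493) = 169493/1062721109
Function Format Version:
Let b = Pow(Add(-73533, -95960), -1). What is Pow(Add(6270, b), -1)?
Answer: Rational(169493, 1062721109) ≈ 0.00015949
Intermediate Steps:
b = Rational(-1, 169493) (b = Pow(-169493, -1) = Rational(-1, 169493) ≈ -5.9000e-6)
Pow(Add(6270, b), -1) = Pow(Add(6270, Rational(-1, 169493)), -1) = Pow(Rational(1062721109, 169493), -1) = Rational(169493, 1062721109)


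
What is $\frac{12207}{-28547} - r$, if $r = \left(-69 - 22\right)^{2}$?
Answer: $- \frac{236409914}{28547} \approx -8281.4$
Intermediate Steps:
$r = 8281$ ($r = \left(-91\right)^{2} = 8281$)
$\frac{12207}{-28547} - r = \frac{12207}{-28547} - 8281 = 12207 \left(- \frac{1}{28547}\right) - 8281 = - \frac{12207}{28547} - 8281 = - \frac{236409914}{28547}$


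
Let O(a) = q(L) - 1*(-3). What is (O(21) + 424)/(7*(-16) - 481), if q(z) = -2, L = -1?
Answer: -425/593 ≈ -0.71669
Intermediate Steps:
O(a) = 1 (O(a) = -2 - 1*(-3) = -2 + 3 = 1)
(O(21) + 424)/(7*(-16) - 481) = (1 + 424)/(7*(-16) - 481) = 425/(-112 - 481) = 425/(-593) = 425*(-1/593) = -425/593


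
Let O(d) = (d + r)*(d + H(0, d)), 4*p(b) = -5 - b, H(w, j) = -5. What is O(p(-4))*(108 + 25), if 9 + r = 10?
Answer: -8379/16 ≈ -523.69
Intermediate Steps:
r = 1 (r = -9 + 10 = 1)
p(b) = -5/4 - b/4 (p(b) = (-5 - b)/4 = -5/4 - b/4)
O(d) = (1 + d)*(-5 + d) (O(d) = (d + 1)*(d - 5) = (1 + d)*(-5 + d))
O(p(-4))*(108 + 25) = (-5 + (-5/4 - 1/4*(-4))**2 - 4*(-5/4 - 1/4*(-4)))*(108 + 25) = (-5 + (-5/4 + 1)**2 - 4*(-5/4 + 1))*133 = (-5 + (-1/4)**2 - 4*(-1/4))*133 = (-5 + 1/16 + 1)*133 = -63/16*133 = -8379/16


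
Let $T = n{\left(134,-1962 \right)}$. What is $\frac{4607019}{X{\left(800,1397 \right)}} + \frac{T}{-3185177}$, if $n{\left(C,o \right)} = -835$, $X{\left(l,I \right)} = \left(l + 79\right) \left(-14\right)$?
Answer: $- \frac{4891386893951}{13065596054} \approx -374.37$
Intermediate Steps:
$X{\left(l,I \right)} = -1106 - 14 l$ ($X{\left(l,I \right)} = \left(79 + l\right) \left(-14\right) = -1106 - 14 l$)
$T = -835$
$\frac{4607019}{X{\left(800,1397 \right)}} + \frac{T}{-3185177} = \frac{4607019}{-1106 - 11200} - \frac{835}{-3185177} = \frac{4607019}{-1106 - 11200} - - \frac{835}{3185177} = \frac{4607019}{-12306} + \frac{835}{3185177} = 4607019 \left(- \frac{1}{12306}\right) + \frac{835}{3185177} = - \frac{1535673}{4102} + \frac{835}{3185177} = - \frac{4891386893951}{13065596054}$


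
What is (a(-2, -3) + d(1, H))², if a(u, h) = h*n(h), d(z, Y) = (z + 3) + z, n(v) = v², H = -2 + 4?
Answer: 484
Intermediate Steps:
H = 2
d(z, Y) = 3 + 2*z (d(z, Y) = (3 + z) + z = 3 + 2*z)
a(u, h) = h³ (a(u, h) = h*h² = h³)
(a(-2, -3) + d(1, H))² = ((-3)³ + (3 + 2*1))² = (-27 + (3 + 2))² = (-27 + 5)² = (-22)² = 484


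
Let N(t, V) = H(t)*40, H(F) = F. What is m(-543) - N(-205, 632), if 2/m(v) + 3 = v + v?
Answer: 8929798/1089 ≈ 8200.0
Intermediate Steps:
m(v) = 2/(-3 + 2*v) (m(v) = 2/(-3 + (v + v)) = 2/(-3 + 2*v))
N(t, V) = 40*t (N(t, V) = t*40 = 40*t)
m(-543) - N(-205, 632) = 2/(-3 + 2*(-543)) - 40*(-205) = 2/(-3 - 1086) - 1*(-8200) = 2/(-1089) + 8200 = 2*(-1/1089) + 8200 = -2/1089 + 8200 = 8929798/1089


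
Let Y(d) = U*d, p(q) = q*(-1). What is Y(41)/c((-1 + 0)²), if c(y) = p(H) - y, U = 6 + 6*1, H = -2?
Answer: 492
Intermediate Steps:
p(q) = -q
U = 12 (U = 6 + 6 = 12)
c(y) = 2 - y (c(y) = -1*(-2) - y = 2 - y)
Y(d) = 12*d
Y(41)/c((-1 + 0)²) = (12*41)/(2 - (-1 + 0)²) = 492/(2 - 1*(-1)²) = 492/(2 - 1*1) = 492/(2 - 1) = 492/1 = 492*1 = 492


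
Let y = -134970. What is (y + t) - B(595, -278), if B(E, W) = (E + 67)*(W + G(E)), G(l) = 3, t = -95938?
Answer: -48858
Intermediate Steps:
B(E, W) = (3 + W)*(67 + E) (B(E, W) = (E + 67)*(W + 3) = (67 + E)*(3 + W) = (3 + W)*(67 + E))
(y + t) - B(595, -278) = (-134970 - 95938) - (201 + 3*595 + 67*(-278) + 595*(-278)) = -230908 - (201 + 1785 - 18626 - 165410) = -230908 - 1*(-182050) = -230908 + 182050 = -48858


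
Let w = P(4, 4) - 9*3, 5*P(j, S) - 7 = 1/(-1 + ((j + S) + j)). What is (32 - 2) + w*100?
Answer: -27810/11 ≈ -2528.2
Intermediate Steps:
P(j, S) = 7/5 + 1/(5*(-1 + S + 2*j)) (P(j, S) = 7/5 + 1/(5*(-1 + ((j + S) + j))) = 7/5 + 1/(5*(-1 + ((S + j) + j))) = 7/5 + 1/(5*(-1 + (S + 2*j))) = 7/5 + 1/(5*(-1 + S + 2*j)))
w = -1407/55 (w = (-6 + 7*4 + 14*4)/(5*(-1 + 4 + 2*4)) - 9*3 = (-6 + 28 + 56)/(5*(-1 + 4 + 8)) - 1*27 = (1/5)*78/11 - 27 = (1/5)*(1/11)*78 - 27 = 78/55 - 27 = -1407/55 ≈ -25.582)
(32 - 2) + w*100 = (32 - 2) - 1407/55*100 = 30 - 28140/11 = -27810/11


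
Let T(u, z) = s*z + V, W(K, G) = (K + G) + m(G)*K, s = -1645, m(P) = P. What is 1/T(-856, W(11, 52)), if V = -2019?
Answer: -1/1046594 ≈ -9.5548e-7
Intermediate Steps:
W(K, G) = G + K + G*K (W(K, G) = (K + G) + G*K = (G + K) + G*K = G + K + G*K)
T(u, z) = -2019 - 1645*z (T(u, z) = -1645*z - 2019 = -2019 - 1645*z)
1/T(-856, W(11, 52)) = 1/(-2019 - 1645*(52 + 11 + 52*11)) = 1/(-2019 - 1645*(52 + 11 + 572)) = 1/(-2019 - 1645*635) = 1/(-2019 - 1044575) = 1/(-1046594) = -1/1046594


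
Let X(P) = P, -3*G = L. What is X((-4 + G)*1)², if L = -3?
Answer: 9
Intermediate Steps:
G = 1 (G = -⅓*(-3) = 1)
X((-4 + G)*1)² = ((-4 + 1)*1)² = (-3*1)² = (-3)² = 9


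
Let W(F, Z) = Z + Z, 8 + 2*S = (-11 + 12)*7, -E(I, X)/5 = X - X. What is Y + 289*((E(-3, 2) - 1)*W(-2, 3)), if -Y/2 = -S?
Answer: -1735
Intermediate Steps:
E(I, X) = 0 (E(I, X) = -5*(X - X) = -5*0 = 0)
S = -1/2 (S = -4 + ((-11 + 12)*7)/2 = -4 + (1*7)/2 = -4 + (1/2)*7 = -4 + 7/2 = -1/2 ≈ -0.50000)
W(F, Z) = 2*Z
Y = -1 (Y = -(-2)*(-1)/2 = -2*1/2 = -1)
Y + 289*((E(-3, 2) - 1)*W(-2, 3)) = -1 + 289*((0 - 1)*(2*3)) = -1 + 289*(-1*6) = -1 + 289*(-6) = -1 - 1734 = -1735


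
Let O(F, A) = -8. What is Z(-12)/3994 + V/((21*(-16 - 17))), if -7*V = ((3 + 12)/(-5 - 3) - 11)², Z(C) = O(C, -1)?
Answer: 19944317/619996608 ≈ 0.032168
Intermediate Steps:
Z(C) = -8
V = -10609/448 (V = -((3 + 12)/(-5 - 3) - 11)²/7 = -(15/(-8) - 11)²/7 = -(15*(-⅛) - 11)²/7 = -(-15/8 - 11)²/7 = -(-103/8)²/7 = -⅐*10609/64 = -10609/448 ≈ -23.681)
Z(-12)/3994 + V/((21*(-16 - 17))) = -8/3994 - 10609*1/(21*(-16 - 17))/448 = -8*1/3994 - 10609/(448*(21*(-33))) = -4/1997 - 10609/448/(-693) = -4/1997 - 10609/448*(-1/693) = -4/1997 + 10609/310464 = 19944317/619996608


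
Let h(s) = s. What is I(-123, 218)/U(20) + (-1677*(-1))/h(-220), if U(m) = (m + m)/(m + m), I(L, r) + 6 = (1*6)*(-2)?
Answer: -5637/220 ≈ -25.623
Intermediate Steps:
I(L, r) = -18 (I(L, r) = -6 + (1*6)*(-2) = -6 + 6*(-2) = -6 - 12 = -18)
U(m) = 1 (U(m) = (2*m)/((2*m)) = (2*m)*(1/(2*m)) = 1)
I(-123, 218)/U(20) + (-1677*(-1))/h(-220) = -18/1 - 1677*(-1)/(-220) = -18*1 + 1677*(-1/220) = -18 - 1677/220 = -5637/220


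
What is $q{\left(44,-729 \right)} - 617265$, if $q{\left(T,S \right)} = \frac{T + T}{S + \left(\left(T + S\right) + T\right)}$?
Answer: $- \frac{422826569}{685} \approx -6.1727 \cdot 10^{5}$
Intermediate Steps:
$q{\left(T,S \right)} = \frac{2 T}{2 S + 2 T}$ ($q{\left(T,S \right)} = \frac{2 T}{S + \left(\left(S + T\right) + T\right)} = \frac{2 T}{S + \left(S + 2 T\right)} = \frac{2 T}{2 S + 2 T}$)
$q{\left(44,-729 \right)} - 617265 = \frac{44}{-729 + 44} - 617265 = \frac{44}{-685} - 617265 = 44 \left(- \frac{1}{685}\right) - 617265 = - \frac{44}{685} - 617265 = - \frac{422826569}{685}$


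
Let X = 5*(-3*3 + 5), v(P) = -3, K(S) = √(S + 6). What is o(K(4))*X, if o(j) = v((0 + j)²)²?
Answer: -180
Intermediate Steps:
K(S) = √(6 + S)
X = -20 (X = 5*(-9 + 5) = 5*(-4) = -20)
o(j) = 9 (o(j) = (-3)² = 9)
o(K(4))*X = 9*(-20) = -180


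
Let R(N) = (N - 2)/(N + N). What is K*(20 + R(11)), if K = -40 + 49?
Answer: 4041/22 ≈ 183.68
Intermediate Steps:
R(N) = (-2 + N)/(2*N) (R(N) = (-2 + N)/((2*N)) = (-2 + N)*(1/(2*N)) = (-2 + N)/(2*N))
K = 9
K*(20 + R(11)) = 9*(20 + (½)*(-2 + 11)/11) = 9*(20 + (½)*(1/11)*9) = 9*(20 + 9/22) = 9*(449/22) = 4041/22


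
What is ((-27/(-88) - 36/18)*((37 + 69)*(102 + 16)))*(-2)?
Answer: 465923/11 ≈ 42357.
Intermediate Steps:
((-27/(-88) - 36/18)*((37 + 69)*(102 + 16)))*(-2) = ((-27*(-1/88) - 36*1/18)*(106*118))*(-2) = ((27/88 - 2)*12508)*(-2) = -149/88*12508*(-2) = -465923/22*(-2) = 465923/11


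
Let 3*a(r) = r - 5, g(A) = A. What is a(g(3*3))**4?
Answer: 256/81 ≈ 3.1605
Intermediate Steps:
a(r) = -5/3 + r/3 (a(r) = (r - 5)/3 = (-5 + r)/3 = -5/3 + r/3)
a(g(3*3))**4 = (-5/3 + (3*3)/3)**4 = (-5/3 + (1/3)*9)**4 = (-5/3 + 3)**4 = (4/3)**4 = 256/81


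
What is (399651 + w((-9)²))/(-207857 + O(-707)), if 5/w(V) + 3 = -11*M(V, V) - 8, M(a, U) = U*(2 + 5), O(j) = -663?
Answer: -2497019443/1302832960 ≈ -1.9166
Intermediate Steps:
M(a, U) = 7*U (M(a, U) = U*7 = 7*U)
w(V) = 5/(-11 - 77*V) (w(V) = 5/(-3 + (-77*V - 8)) = 5/(-3 + (-8 - 77*V)) = 5/(-11 - 77*V))
(399651 + w((-9)²))/(-207857 + O(-707)) = (399651 - 5/(11 + 77*(-9)²))/(-207857 - 663) = (399651 - 5/(11 + 77*81))/(-208520) = (399651 - 5/(11 + 6237))*(-1/208520) = (399651 - 5/6248)*(-1/208520) = (2497019443/6248)*(-1/208520) = -2497019443/1302832960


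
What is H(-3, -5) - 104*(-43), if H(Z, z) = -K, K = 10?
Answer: 4462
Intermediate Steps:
H(Z, z) = -10 (H(Z, z) = -1*10 = -10)
H(-3, -5) - 104*(-43) = -10 - 104*(-43) = -10 + 4472 = 4462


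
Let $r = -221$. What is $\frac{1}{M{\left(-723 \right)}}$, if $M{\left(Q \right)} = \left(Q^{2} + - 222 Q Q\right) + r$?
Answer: $- \frac{1}{115523330} \approx -8.6563 \cdot 10^{-9}$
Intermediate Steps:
$M{\left(Q \right)} = -221 - 221 Q^{2}$ ($M{\left(Q \right)} = \left(Q^{2} + - 222 Q Q\right) - 221 = \left(Q^{2} - 222 Q^{2}\right) - 221 = - 221 Q^{2} - 221 = -221 - 221 Q^{2}$)
$\frac{1}{M{\left(-723 \right)}} = \frac{1}{-221 - 221 \left(-723\right)^{2}} = \frac{1}{-221 - 115523109} = \frac{1}{-115523330} = - \frac{1}{115523330}$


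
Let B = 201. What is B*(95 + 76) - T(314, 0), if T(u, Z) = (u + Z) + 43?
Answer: 34014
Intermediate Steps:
T(u, Z) = 43 + Z + u (T(u, Z) = (Z + u) + 43 = 43 + Z + u)
B*(95 + 76) - T(314, 0) = 201*(95 + 76) - (43 + 0 + 314) = 201*171 - 1*357 = 34371 - 357 = 34014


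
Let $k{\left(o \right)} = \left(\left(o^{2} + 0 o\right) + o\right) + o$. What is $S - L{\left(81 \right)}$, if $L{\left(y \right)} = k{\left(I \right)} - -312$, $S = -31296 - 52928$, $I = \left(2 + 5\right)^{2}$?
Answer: $-87035$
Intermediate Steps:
$I = 49$ ($I = 7^{2} = 49$)
$k{\left(o \right)} = o^{2} + 2 o$ ($k{\left(o \right)} = \left(\left(o^{2} + 0\right) + o\right) + o = \left(o^{2} + o\right) + o = \left(o + o^{2}\right) + o = o^{2} + 2 o$)
$S = -84224$ ($S = -31296 - 52928 = -84224$)
$L{\left(y \right)} = 2811$ ($L{\left(y \right)} = 49 \left(2 + 49\right) - -312 = 49 \cdot 51 + 312 = 2499 + 312 = 2811$)
$S - L{\left(81 \right)} = -84224 - 2811 = -87035$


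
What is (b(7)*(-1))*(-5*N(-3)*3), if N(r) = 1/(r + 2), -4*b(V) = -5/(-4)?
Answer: 75/16 ≈ 4.6875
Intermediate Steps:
b(V) = -5/16 (b(V) = -(-5)/(4*(-4)) = -(-5)*(-1)/(4*4) = -¼*5/4 = -5/16)
N(r) = 1/(2 + r)
(b(7)*(-1))*(-5*N(-3)*3) = (-5/16*(-1))*(-5/(2 - 3)*3) = 5*(-5/(-1)*3)/16 = 5*(-5*(-1)*3)/16 = 5*(5*3)/16 = (5/16)*15 = 75/16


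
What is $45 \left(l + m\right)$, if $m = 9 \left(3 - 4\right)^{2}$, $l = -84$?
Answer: $-3375$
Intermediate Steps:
$m = 9$ ($m = 9 \left(-1\right)^{2} = 9 \cdot 1 = 9$)
$45 \left(l + m\right) = 45 \left(-84 + 9\right) = 45 \left(-75\right) = -3375$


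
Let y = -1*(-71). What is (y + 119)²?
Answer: 36100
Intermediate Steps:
y = 71
(y + 119)² = (71 + 119)² = 190² = 36100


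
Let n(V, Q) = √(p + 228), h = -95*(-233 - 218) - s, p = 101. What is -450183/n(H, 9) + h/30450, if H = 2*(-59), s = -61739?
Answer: 52292/15225 - 450183*√329/329 ≈ -24816.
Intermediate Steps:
H = -118
h = 104584 (h = -95*(-233 - 218) - 1*(-61739) = -95*(-451) + 61739 = 42845 + 61739 = 104584)
n(V, Q) = √329 (n(V, Q) = √(101 + 228) = √329)
-450183/n(H, 9) + h/30450 = -450183*√329/329 + 104584/30450 = -450183*√329/329 + 104584*(1/30450) = -450183*√329/329 + 52292/15225 = 52292/15225 - 450183*√329/329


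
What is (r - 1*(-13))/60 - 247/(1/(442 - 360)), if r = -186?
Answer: -1215413/60 ≈ -20257.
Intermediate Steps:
(r - 1*(-13))/60 - 247/(1/(442 - 360)) = (-186 - 1*(-13))/60 - 247/(1/(442 - 360)) = (-186 + 13)*(1/60) - 247/(1/82) = -173*1/60 - 247/1/82 = -173/60 - 247*82 = -173/60 - 20254 = -1215413/60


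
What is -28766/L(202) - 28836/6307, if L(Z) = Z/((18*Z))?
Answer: -3265717752/6307 ≈ -5.1779e+5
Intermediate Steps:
L(Z) = 1/18 (L(Z) = Z*(1/(18*Z)) = 1/18)
-28766/L(202) - 28836/6307 = -28766/1/18 - 28836/6307 = -28766*18 - 28836*1/6307 = -517788 - 28836/6307 = -3265717752/6307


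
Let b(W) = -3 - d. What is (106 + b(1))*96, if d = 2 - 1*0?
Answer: 9696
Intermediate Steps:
d = 2 (d = 2 + 0 = 2)
b(W) = -5 (b(W) = -3 - 1*2 = -3 - 2 = -5)
(106 + b(1))*96 = (106 - 5)*96 = 101*96 = 9696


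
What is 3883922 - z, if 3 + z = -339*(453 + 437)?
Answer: 4185635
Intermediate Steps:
z = -301713 (z = -3 - 339*(453 + 437) = -3 - 339*890 = -3 - 301710 = -301713)
3883922 - z = 3883922 - 1*(-301713) = 3883922 + 301713 = 4185635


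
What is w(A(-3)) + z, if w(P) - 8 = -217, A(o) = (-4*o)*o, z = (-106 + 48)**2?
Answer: 3155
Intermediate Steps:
z = 3364 (z = (-58)**2 = 3364)
A(o) = -4*o**2
w(P) = -209 (w(P) = 8 - 217 = -209)
w(A(-3)) + z = -209 + 3364 = 3155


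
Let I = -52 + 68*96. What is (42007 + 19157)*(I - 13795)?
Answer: -447659316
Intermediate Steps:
I = 6476 (I = -52 + 6528 = 6476)
(42007 + 19157)*(I - 13795) = (42007 + 19157)*(6476 - 13795) = 61164*(-7319) = -447659316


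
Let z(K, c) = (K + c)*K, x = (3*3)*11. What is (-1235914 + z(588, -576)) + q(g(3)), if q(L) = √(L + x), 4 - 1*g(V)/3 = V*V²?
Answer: -1228858 + √30 ≈ -1.2289e+6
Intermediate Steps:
x = 99 (x = 9*11 = 99)
g(V) = 12 - 3*V³ (g(V) = 12 - 3*V*V² = 12 - 3*V³)
z(K, c) = K*(K + c)
q(L) = √(99 + L) (q(L) = √(L + 99) = √(99 + L))
(-1235914 + z(588, -576)) + q(g(3)) = (-1235914 + 588*(588 - 576)) + √(99 + (12 - 3*3³)) = (-1235914 + 588*12) + √(99 + (12 - 3*27)) = (-1235914 + 7056) + √(99 + (12 - 81)) = -1228858 + √(99 - 69) = -1228858 + √30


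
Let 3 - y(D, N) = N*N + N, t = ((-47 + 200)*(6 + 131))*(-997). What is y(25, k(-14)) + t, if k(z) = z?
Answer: -20898296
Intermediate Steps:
t = -20898117 (t = (153*137)*(-997) = 20961*(-997) = -20898117)
y(D, N) = 3 - N - N² (y(D, N) = 3 - (N*N + N) = 3 - (N² + N) = 3 - (N + N²) = 3 + (-N - N²) = 3 - N - N²)
y(25, k(-14)) + t = (3 - 1*(-14) - 1*(-14)²) - 20898117 = (3 + 14 - 1*196) - 20898117 = (3 + 14 - 196) - 20898117 = -179 - 20898117 = -20898296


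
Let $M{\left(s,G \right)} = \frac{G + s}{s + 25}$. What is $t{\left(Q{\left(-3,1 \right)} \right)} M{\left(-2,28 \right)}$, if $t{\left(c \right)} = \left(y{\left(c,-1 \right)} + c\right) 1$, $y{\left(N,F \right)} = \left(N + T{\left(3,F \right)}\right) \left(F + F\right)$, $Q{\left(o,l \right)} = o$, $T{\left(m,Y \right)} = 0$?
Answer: $\frac{78}{23} \approx 3.3913$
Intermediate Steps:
$M{\left(s,G \right)} = \frac{G + s}{25 + s}$
$y{\left(N,F \right)} = 2 F N$ ($y{\left(N,F \right)} = \left(N + 0\right) \left(F + F\right) = N 2 F = 2 F N$)
$t{\left(c \right)} = - c$ ($t{\left(c \right)} = \left(2 \left(-1\right) c + c\right) 1 = \left(- 2 c + c\right) 1 = - c 1 = - c$)
$t{\left(Q{\left(-3,1 \right)} \right)} M{\left(-2,28 \right)} = \left(-1\right) \left(-3\right) \frac{28 - 2}{25 - 2} = 3 \cdot \frac{1}{23} \cdot 26 = 3 \cdot \frac{26}{23} = \frac{78}{23}$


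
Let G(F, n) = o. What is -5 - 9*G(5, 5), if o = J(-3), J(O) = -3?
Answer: 22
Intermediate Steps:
o = -3
G(F, n) = -3
-5 - 9*G(5, 5) = -5 - 9*(-3) = -5 + 27 = 22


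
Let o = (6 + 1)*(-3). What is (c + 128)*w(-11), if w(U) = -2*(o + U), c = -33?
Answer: 6080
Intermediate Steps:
o = -21 (o = 7*(-3) = -21)
w(U) = 42 - 2*U (w(U) = -2*(-21 + U) = 42 - 2*U)
(c + 128)*w(-11) = (-33 + 128)*(42 - 2*(-11)) = 95*(42 + 22) = 95*64 = 6080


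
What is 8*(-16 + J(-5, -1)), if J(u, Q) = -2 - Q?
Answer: -136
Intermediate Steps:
8*(-16 + J(-5, -1)) = 8*(-16 + (-2 - 1*(-1))) = 8*(-16 + (-2 + 1)) = 8*(-16 - 1) = 8*(-17) = -136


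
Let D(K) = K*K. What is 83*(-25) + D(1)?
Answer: -2074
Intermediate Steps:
D(K) = K²
83*(-25) + D(1) = 83*(-25) + 1² = -2075 + 1 = -2074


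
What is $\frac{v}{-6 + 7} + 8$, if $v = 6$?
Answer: $14$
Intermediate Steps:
$\frac{v}{-6 + 7} + 8 = \frac{6}{-6 + 7} + 8 = \frac{6}{1} + 8 = 6 \cdot 1 + 8 = 6 + 8 = 14$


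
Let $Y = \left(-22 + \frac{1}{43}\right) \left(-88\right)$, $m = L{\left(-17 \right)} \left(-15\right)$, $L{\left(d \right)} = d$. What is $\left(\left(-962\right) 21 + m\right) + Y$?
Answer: $- \frac{774561}{43} \approx -18013.0$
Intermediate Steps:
$m = 255$ ($m = \left(-17\right) \left(-15\right) = 255$)
$Y = \frac{83160}{43}$ ($Y = \left(-22 + \frac{1}{43}\right) \left(-88\right) = \left(- \frac{945}{43}\right) \left(-88\right) = \frac{83160}{43} \approx 1934.0$)
$\left(\left(-962\right) 21 + m\right) + Y = \left(\left(-962\right) 21 + 255\right) + \frac{83160}{43} = \left(-20202 + 255\right) + \frac{83160}{43} = -19947 + \frac{83160}{43} = - \frac{774561}{43}$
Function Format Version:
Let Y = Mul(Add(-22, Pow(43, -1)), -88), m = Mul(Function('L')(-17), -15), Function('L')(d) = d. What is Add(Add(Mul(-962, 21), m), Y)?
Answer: Rational(-774561, 43) ≈ -18013.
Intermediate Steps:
m = 255 (m = Mul(-17, -15) = 255)
Y = Rational(83160, 43) (Y = Mul(Add(-22, Rational(1, 43)), -88) = Mul(Rational(-945, 43), -88) = Rational(83160, 43) ≈ 1934.0)
Add(Add(Mul(-962, 21), m), Y) = Add(Add(Mul(-962, 21), 255), Rational(83160, 43)) = Add(Add(-20202, 255), Rational(83160, 43)) = Add(-19947, Rational(83160, 43)) = Rational(-774561, 43)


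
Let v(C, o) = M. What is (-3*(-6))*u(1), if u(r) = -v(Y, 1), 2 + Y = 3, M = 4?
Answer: -72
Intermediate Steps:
Y = 1 (Y = -2 + 3 = 1)
v(C, o) = 4
u(r) = -4 (u(r) = -1*4 = -4)
(-3*(-6))*u(1) = -3*(-6)*(-4) = 18*(-4) = -72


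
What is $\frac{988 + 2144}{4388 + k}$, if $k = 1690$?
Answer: $\frac{522}{1013} \approx 0.5153$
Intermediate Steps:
$\frac{988 + 2144}{4388 + k} = \frac{988 + 2144}{4388 + 1690} = \frac{3132}{6078} = 3132 \cdot \frac{1}{6078} = \frac{522}{1013}$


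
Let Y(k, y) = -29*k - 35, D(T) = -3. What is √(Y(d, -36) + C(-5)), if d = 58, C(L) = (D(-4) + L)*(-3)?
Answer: I*√1693 ≈ 41.146*I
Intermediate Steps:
C(L) = 9 - 3*L (C(L) = (-3 + L)*(-3) = 9 - 3*L)
Y(k, y) = -35 - 29*k
√(Y(d, -36) + C(-5)) = √((-35 - 29*58) + (9 - 3*(-5))) = √((-35 - 1682) + (9 + 15)) = √(-1717 + 24) = √(-1693) = I*√1693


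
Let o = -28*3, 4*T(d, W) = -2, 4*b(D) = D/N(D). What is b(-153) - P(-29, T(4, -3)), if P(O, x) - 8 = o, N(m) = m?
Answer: 305/4 ≈ 76.250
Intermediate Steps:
b(D) = ¼ (b(D) = (D/D)/4 = (¼)*1 = ¼)
T(d, W) = -½ (T(d, W) = (¼)*(-2) = -½)
o = -84
P(O, x) = -76 (P(O, x) = 8 - 84 = -76)
b(-153) - P(-29, T(4, -3)) = ¼ - 1*(-76) = ¼ + 76 = 305/4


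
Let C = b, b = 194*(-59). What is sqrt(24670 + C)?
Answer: 2*sqrt(3306) ≈ 115.00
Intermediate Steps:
b = -11446
C = -11446
sqrt(24670 + C) = sqrt(24670 - 11446) = sqrt(13224) = 2*sqrt(3306)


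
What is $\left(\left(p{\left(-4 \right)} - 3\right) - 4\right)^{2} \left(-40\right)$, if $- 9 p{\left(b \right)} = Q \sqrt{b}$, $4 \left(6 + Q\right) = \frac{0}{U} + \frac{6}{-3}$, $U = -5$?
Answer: $- \frac{152000}{81} + \frac{7280 i}{9} \approx -1876.5 + 808.89 i$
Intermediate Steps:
$Q = - \frac{13}{2}$ ($Q = -6 + \frac{\frac{0}{-5} + \frac{6}{-3}}{4} = -6 + \frac{0 \left(- \frac{1}{5}\right) + 6 \left(- \frac{1}{3}\right)}{4} = -6 + \frac{0 - 2}{4} = -6 + \frac{1}{4} \left(-2\right) = -6 - \frac{1}{2} = - \frac{13}{2} \approx -6.5$)
$p{\left(b \right)} = \frac{13 \sqrt{b}}{18}$ ($p{\left(b \right)} = - \frac{\left(- \frac{13}{2}\right) \sqrt{b}}{9} = \frac{13 \sqrt{b}}{18}$)
$\left(\left(p{\left(-4 \right)} - 3\right) - 4\right)^{2} \left(-40\right) = \left(\left(\frac{13 \sqrt{-4}}{18} - 3\right) - 4\right)^{2} \left(-40\right) = \left(\left(\frac{13 \cdot 2 i}{18} - 3\right) - 4\right)^{2} \left(-40\right) = \left(\left(\frac{13 i}{9} - 3\right) - 4\right)^{2} \left(-40\right) = \left(\left(-3 + \frac{13 i}{9}\right) - 4\right)^{2} \left(-40\right) = \left(-7 + \frac{13 i}{9}\right)^{2} \left(-40\right) = - 40 \left(-7 + \frac{13 i}{9}\right)^{2}$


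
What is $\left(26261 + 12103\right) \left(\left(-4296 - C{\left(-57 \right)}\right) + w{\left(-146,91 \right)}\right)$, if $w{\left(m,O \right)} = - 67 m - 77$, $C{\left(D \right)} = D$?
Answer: $209697624$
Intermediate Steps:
$w{\left(m,O \right)} = -77 - 67 m$
$\left(26261 + 12103\right) \left(\left(-4296 - C{\left(-57 \right)}\right) + w{\left(-146,91 \right)}\right) = \left(26261 + 12103\right) \left(\left(-4296 - -57\right) - -9705\right) = 38364 \left(\left(-4296 + 57\right) + \left(-77 + 9782\right)\right) = 38364 \left(-4239 + 9705\right) = 38364 \cdot 5466 = 209697624$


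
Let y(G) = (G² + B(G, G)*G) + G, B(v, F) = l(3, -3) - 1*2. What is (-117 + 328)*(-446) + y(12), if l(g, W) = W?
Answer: -94010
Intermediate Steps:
B(v, F) = -5 (B(v, F) = -3 - 1*2 = -3 - 2 = -5)
y(G) = G² - 4*G (y(G) = (G² - 5*G) + G = G² - 4*G)
(-117 + 328)*(-446) + y(12) = (-117 + 328)*(-446) + 12*(-4 + 12) = 211*(-446) + 12*8 = -94106 + 96 = -94010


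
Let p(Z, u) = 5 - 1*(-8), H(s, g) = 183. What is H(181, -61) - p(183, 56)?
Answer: 170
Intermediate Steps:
p(Z, u) = 13 (p(Z, u) = 5 + 8 = 13)
H(181, -61) - p(183, 56) = 183 - 1*13 = 183 - 13 = 170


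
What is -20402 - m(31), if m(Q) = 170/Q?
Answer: -632632/31 ≈ -20407.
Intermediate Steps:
-20402 - m(31) = -20402 - 170/31 = -632632/31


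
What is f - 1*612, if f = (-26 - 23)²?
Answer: 1789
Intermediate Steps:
f = 2401 (f = (-49)² = 2401)
f - 1*612 = 2401 - 1*612 = 2401 - 612 = 1789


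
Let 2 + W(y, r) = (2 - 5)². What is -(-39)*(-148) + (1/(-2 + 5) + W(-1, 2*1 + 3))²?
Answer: -51464/9 ≈ -5718.2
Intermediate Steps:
W(y, r) = 7 (W(y, r) = -2 + (2 - 5)² = -2 + (-3)² = -2 + 9 = 7)
-(-39)*(-148) + (1/(-2 + 5) + W(-1, 2*1 + 3))² = -(-39)*(-148) + (1/(-2 + 5) + 7)² = -39*148 + (1/3 + 7)² = -5772 + (⅓ + 7)² = -5772 + (22/3)² = -5772 + 484/9 = -51464/9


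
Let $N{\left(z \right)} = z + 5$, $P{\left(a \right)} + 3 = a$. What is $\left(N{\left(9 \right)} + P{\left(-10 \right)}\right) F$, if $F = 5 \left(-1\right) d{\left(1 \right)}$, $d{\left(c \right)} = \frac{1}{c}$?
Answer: $-5$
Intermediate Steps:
$P{\left(a \right)} = -3 + a$
$N{\left(z \right)} = 5 + z$
$F = -5$ ($F = \frac{5 \left(-1\right)}{1} = \left(-5\right) 1 = -5$)
$\left(N{\left(9 \right)} + P{\left(-10 \right)}\right) F = \left(\left(5 + 9\right) - 13\right) \left(-5\right) = \left(14 - 13\right) \left(-5\right) = 1 \left(-5\right) = -5$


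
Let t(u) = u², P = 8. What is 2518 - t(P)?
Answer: 2454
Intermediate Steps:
2518 - t(P) = 2518 - 1*8² = 2518 - 1*64 = 2518 - 64 = 2454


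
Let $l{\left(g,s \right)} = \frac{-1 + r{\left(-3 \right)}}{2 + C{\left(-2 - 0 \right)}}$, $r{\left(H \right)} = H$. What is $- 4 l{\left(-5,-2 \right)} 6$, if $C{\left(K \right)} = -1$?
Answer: $96$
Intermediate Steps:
$l{\left(g,s \right)} = -4$ ($l{\left(g,s \right)} = \frac{-1 - 3}{2 - 1} = - \frac{4}{1} = \left(-4\right) 1 = -4$)
$- 4 l{\left(-5,-2 \right)} 6 = \left(-4\right) \left(-4\right) 6 = 16 \cdot 6 = 96$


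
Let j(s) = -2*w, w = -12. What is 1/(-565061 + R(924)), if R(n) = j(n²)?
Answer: -1/565037 ≈ -1.7698e-6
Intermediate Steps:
j(s) = 24 (j(s) = -2*(-12) = 24)
R(n) = 24
1/(-565061 + R(924)) = 1/(-565061 + 24) = 1/(-565037) = -1/565037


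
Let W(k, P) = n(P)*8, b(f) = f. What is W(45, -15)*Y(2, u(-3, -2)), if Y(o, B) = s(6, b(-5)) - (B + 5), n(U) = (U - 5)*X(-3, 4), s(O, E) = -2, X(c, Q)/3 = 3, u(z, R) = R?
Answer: 7200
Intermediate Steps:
X(c, Q) = 9 (X(c, Q) = 3*3 = 9)
n(U) = -45 + 9*U (n(U) = (U - 5)*9 = (-5 + U)*9 = -45 + 9*U)
W(k, P) = -360 + 72*P (W(k, P) = (-45 + 9*P)*8 = -360 + 72*P)
Y(o, B) = -7 - B (Y(o, B) = -2 - (B + 5) = -2 - (5 + B) = -2 + (-5 - B) = -7 - B)
W(45, -15)*Y(2, u(-3, -2)) = (-360 + 72*(-15))*(-7 - 1*(-2)) = (-360 - 1080)*(-7 + 2) = -1440*(-5) = 7200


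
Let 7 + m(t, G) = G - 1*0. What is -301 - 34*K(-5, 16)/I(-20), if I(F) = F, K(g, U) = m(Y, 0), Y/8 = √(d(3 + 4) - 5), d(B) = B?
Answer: -3129/10 ≈ -312.90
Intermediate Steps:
Y = 8*√2 (Y = 8*√((3 + 4) - 5) = 8*√(7 - 5) = 8*√2 ≈ 11.314)
m(t, G) = -7 + G (m(t, G) = -7 + (G - 1*0) = -7 + (G + 0) = -7 + G)
K(g, U) = -7 (K(g, U) = -7 + 0 = -7)
-301 - 34*K(-5, 16)/I(-20) = -301 - (-238)/(-20) = -301 - (-238)*(-1)/20 = -301 - 34*7/20 = -301 - 119/10 = -3129/10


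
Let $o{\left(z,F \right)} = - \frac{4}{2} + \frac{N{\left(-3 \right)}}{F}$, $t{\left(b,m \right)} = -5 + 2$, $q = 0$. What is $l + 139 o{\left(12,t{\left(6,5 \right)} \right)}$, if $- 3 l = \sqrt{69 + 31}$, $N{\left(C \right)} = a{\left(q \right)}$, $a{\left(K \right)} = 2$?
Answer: $-374$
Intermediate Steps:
$N{\left(C \right)} = 2$
$t{\left(b,m \right)} = -3$
$o{\left(z,F \right)} = -2 + \frac{2}{F}$ ($o{\left(z,F \right)} = - \frac{4}{2} + \frac{2}{F} = \left(-4\right) \frac{1}{2} + \frac{2}{F} = -2 + \frac{2}{F}$)
$l = - \frac{10}{3}$ ($l = - \frac{\sqrt{69 + 31}}{3} = - \frac{\sqrt{100}}{3} = \left(- \frac{1}{3}\right) 10 = - \frac{10}{3} \approx -3.3333$)
$l + 139 o{\left(12,t{\left(6,5 \right)} \right)} = - \frac{10}{3} + 139 \left(-2 + \frac{2}{-3}\right) = - \frac{10}{3} + 139 \left(-2 + 2 \left(- \frac{1}{3}\right)\right) = - \frac{10}{3} + 139 \left(-2 - \frac{2}{3}\right) = - \frac{10}{3} + 139 \left(- \frac{8}{3}\right) = - \frac{10}{3} - \frac{1112}{3} = -374$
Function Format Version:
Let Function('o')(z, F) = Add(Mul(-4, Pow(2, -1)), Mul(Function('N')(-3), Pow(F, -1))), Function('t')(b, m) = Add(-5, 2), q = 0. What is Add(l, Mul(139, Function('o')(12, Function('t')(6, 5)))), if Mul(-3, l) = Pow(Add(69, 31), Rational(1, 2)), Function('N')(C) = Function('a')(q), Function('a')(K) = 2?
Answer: -374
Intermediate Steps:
Function('N')(C) = 2
Function('t')(b, m) = -3
Function('o')(z, F) = Add(-2, Mul(2, Pow(F, -1))) (Function('o')(z, F) = Add(Mul(-4, Pow(2, -1)), Mul(2, Pow(F, -1))) = Add(Mul(-4, Rational(1, 2)), Mul(2, Pow(F, -1))) = Add(-2, Mul(2, Pow(F, -1))))
l = Rational(-10, 3) (l = Mul(Rational(-1, 3), Pow(Add(69, 31), Rational(1, 2))) = Mul(Rational(-1, 3), Pow(100, Rational(1, 2))) = Mul(Rational(-1, 3), 10) = Rational(-10, 3) ≈ -3.3333)
Add(l, Mul(139, Function('o')(12, Function('t')(6, 5)))) = Add(Rational(-10, 3), Mul(139, Add(-2, Mul(2, Pow(-3, -1))))) = Add(Rational(-10, 3), Mul(139, Add(-2, Mul(2, Rational(-1, 3))))) = Add(Rational(-10, 3), Mul(139, Add(-2, Rational(-2, 3)))) = Add(Rational(-10, 3), Mul(139, Rational(-8, 3))) = Add(Rational(-10, 3), Rational(-1112, 3)) = -374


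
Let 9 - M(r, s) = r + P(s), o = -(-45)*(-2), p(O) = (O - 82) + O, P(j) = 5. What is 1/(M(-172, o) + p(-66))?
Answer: -1/38 ≈ -0.026316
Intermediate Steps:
p(O) = -82 + 2*O (p(O) = (-82 + O) + O = -82 + 2*O)
o = -90 (o = -9*10 = -90)
M(r, s) = 4 - r (M(r, s) = 9 - (r + 5) = 9 - (5 + r) = 9 + (-5 - r) = 4 - r)
1/(M(-172, o) + p(-66)) = 1/((4 - 1*(-172)) + (-82 + 2*(-66))) = 1/((4 + 172) + (-82 - 132)) = 1/(176 - 214) = 1/(-38) = -1/38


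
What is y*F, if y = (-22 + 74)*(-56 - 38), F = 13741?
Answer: -67166008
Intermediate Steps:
y = -4888 (y = 52*(-94) = -4888)
y*F = -4888*13741 = -67166008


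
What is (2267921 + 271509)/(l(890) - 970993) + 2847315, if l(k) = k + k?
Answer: 2759652173665/969213 ≈ 2.8473e+6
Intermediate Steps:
l(k) = 2*k
(2267921 + 271509)/(l(890) - 970993) + 2847315 = (2267921 + 271509)/(2*890 - 970993) + 2847315 = 2539430/(1780 - 970993) + 2847315 = 2539430/(-969213) + 2847315 = 2539430*(-1/969213) + 2847315 = -2539430/969213 + 2847315 = 2759652173665/969213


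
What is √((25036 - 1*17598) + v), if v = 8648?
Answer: √16086 ≈ 126.83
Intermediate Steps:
√((25036 - 1*17598) + v) = √((25036 - 1*17598) + 8648) = √((25036 - 17598) + 8648) = √(7438 + 8648) = √16086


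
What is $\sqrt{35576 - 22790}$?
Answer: $\sqrt{12786} \approx 113.08$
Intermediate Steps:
$\sqrt{35576 - 22790} = \sqrt{12786}$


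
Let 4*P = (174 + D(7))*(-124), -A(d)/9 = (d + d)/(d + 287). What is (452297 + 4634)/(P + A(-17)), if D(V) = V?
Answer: -6853965/84148 ≈ -81.451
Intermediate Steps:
A(d) = -18*d/(287 + d) (A(d) = -9*(d + d)/(d + 287) = -9*2*d/(287 + d) = -18*d/(287 + d))
P = -5611 (P = ((174 + 7)*(-124))/4 = (181*(-124))/4 = (¼)*(-22444) = -5611)
(452297 + 4634)/(P + A(-17)) = (452297 + 4634)/(-5611 - 18*(-17)/(287 - 17)) = 456931/(-5611 - 18*(-17)/270) = 456931/(-5611 - 18*(-17)*1/270) = 456931/(-5611 + 17/15) = 456931/(-84148/15) = 456931*(-15/84148) = -6853965/84148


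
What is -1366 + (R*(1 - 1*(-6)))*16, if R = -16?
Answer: -3158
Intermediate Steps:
-1366 + (R*(1 - 1*(-6)))*16 = -1366 - 16*(1 - 1*(-6))*16 = -1366 - 16*(1 + 6)*16 = -1366 - 16*7*16 = -1366 - 112*16 = -1366 - 1792 = -3158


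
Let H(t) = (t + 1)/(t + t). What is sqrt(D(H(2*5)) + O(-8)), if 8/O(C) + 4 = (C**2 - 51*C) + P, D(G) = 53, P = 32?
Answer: 47*sqrt(15)/25 ≈ 7.2812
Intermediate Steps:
H(t) = (1 + t)/(2*t) (H(t) = (1 + t)/((2*t)) = (1 + t)*(1/(2*t)) = (1 + t)/(2*t))
O(C) = 8/(28 + C**2 - 51*C) (O(C) = 8/(-4 + ((C**2 - 51*C) + 32)) = 8/(-4 + (32 + C**2 - 51*C)) = 8/(28 + C**2 - 51*C))
sqrt(D(H(2*5)) + O(-8)) = sqrt(53 + 8/(28 + (-8)**2 - 51*(-8))) = sqrt(53 + 8/(28 + 64 + 408)) = sqrt(53 + 8/500) = sqrt(53 + 8*(1/500)) = sqrt(53 + 2/125) = sqrt(6627/125) = 47*sqrt(15)/25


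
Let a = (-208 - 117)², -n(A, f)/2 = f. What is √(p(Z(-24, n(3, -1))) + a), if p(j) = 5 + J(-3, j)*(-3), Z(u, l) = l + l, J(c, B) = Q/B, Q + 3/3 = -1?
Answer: √422526/2 ≈ 325.01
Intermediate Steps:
Q = -2 (Q = -1 - 1 = -2)
n(A, f) = -2*f
J(c, B) = -2/B
Z(u, l) = 2*l
p(j) = 5 + 6/j (p(j) = 5 - 2/j*(-3) = 5 + 6/j)
a = 105625 (a = (-325)² = 105625)
√(p(Z(-24, n(3, -1))) + a) = √((5 + 6/((2*(-2*(-1))))) + 105625) = √((5 + 6/((2*2))) + 105625) = √((5 + 6/4) + 105625) = √((5 + 6*(¼)) + 105625) = √((5 + 3/2) + 105625) = √(13/2 + 105625) = √(211263/2) = √422526/2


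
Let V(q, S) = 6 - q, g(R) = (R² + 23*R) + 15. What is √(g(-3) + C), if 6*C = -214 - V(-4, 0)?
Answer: I*√741/3 ≈ 9.0738*I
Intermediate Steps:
g(R) = 15 + R² + 23*R
C = -112/3 (C = (-214 - (6 - 1*(-4)))/6 = (-214 - (6 + 4))/6 = (-214 - 1*10)/6 = (-214 - 10)/6 = (⅙)*(-224) = -112/3 ≈ -37.333)
√(g(-3) + C) = √((15 + (-3)² + 23*(-3)) - 112/3) = √((15 + 9 - 69) - 112/3) = √(-45 - 112/3) = √(-247/3) = I*√741/3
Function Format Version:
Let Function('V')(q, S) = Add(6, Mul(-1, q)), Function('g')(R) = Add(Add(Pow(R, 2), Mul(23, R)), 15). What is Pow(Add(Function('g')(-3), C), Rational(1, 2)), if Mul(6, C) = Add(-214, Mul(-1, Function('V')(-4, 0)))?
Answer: Mul(Rational(1, 3), I, Pow(741, Rational(1, 2))) ≈ Mul(9.0738, I)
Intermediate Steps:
Function('g')(R) = Add(15, Pow(R, 2), Mul(23, R))
C = Rational(-112, 3) (C = Mul(Rational(1, 6), Add(-214, Mul(-1, Add(6, Mul(-1, -4))))) = Mul(Rational(1, 6), Add(-214, Mul(-1, Add(6, 4)))) = Mul(Rational(1, 6), Add(-214, Mul(-1, 10))) = Mul(Rational(1, 6), Add(-214, -10)) = Mul(Rational(1, 6), -224) = Rational(-112, 3) ≈ -37.333)
Pow(Add(Function('g')(-3), C), Rational(1, 2)) = Pow(Add(Add(15, Pow(-3, 2), Mul(23, -3)), Rational(-112, 3)), Rational(1, 2)) = Pow(Add(Add(15, 9, -69), Rational(-112, 3)), Rational(1, 2)) = Pow(Add(-45, Rational(-112, 3)), Rational(1, 2)) = Pow(Rational(-247, 3), Rational(1, 2)) = Mul(Rational(1, 3), I, Pow(741, Rational(1, 2)))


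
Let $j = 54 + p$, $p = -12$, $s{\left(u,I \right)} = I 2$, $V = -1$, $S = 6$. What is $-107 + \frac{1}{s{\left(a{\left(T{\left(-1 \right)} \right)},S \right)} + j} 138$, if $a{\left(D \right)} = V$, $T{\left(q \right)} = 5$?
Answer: $- \frac{940}{9} \approx -104.44$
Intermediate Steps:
$a{\left(D \right)} = -1$
$s{\left(u,I \right)} = 2 I$
$j = 42$ ($j = 54 - 12 = 42$)
$-107 + \frac{1}{s{\left(a{\left(T{\left(-1 \right)} \right)},S \right)} + j} 138 = -107 + \frac{1}{2 \cdot 6 + 42} \cdot 138 = -107 + \frac{1}{12 + 42} \cdot 138 = -107 + \frac{1}{54} \cdot 138 = -107 + \frac{23}{9} = - \frac{940}{9}$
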